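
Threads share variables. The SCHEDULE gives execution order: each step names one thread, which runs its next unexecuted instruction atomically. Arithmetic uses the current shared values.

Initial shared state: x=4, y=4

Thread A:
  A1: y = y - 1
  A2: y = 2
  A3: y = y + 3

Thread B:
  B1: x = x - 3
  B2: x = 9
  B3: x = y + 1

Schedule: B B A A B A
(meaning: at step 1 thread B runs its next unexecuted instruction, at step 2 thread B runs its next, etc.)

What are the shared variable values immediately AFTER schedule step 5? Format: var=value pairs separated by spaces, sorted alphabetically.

Step 1: thread B executes B1 (x = x - 3). Shared: x=1 y=4. PCs: A@0 B@1
Step 2: thread B executes B2 (x = 9). Shared: x=9 y=4. PCs: A@0 B@2
Step 3: thread A executes A1 (y = y - 1). Shared: x=9 y=3. PCs: A@1 B@2
Step 4: thread A executes A2 (y = 2). Shared: x=9 y=2. PCs: A@2 B@2
Step 5: thread B executes B3 (x = y + 1). Shared: x=3 y=2. PCs: A@2 B@3

Answer: x=3 y=2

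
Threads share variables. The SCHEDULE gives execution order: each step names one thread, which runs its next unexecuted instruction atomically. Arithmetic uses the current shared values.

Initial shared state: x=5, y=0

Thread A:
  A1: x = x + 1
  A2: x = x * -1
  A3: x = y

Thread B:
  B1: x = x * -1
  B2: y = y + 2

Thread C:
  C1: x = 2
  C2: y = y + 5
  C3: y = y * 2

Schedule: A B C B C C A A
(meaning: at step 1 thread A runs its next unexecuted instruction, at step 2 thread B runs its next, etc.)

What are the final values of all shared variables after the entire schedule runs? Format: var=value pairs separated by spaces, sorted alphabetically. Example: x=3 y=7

Answer: x=14 y=14

Derivation:
Step 1: thread A executes A1 (x = x + 1). Shared: x=6 y=0. PCs: A@1 B@0 C@0
Step 2: thread B executes B1 (x = x * -1). Shared: x=-6 y=0. PCs: A@1 B@1 C@0
Step 3: thread C executes C1 (x = 2). Shared: x=2 y=0. PCs: A@1 B@1 C@1
Step 4: thread B executes B2 (y = y + 2). Shared: x=2 y=2. PCs: A@1 B@2 C@1
Step 5: thread C executes C2 (y = y + 5). Shared: x=2 y=7. PCs: A@1 B@2 C@2
Step 6: thread C executes C3 (y = y * 2). Shared: x=2 y=14. PCs: A@1 B@2 C@3
Step 7: thread A executes A2 (x = x * -1). Shared: x=-2 y=14. PCs: A@2 B@2 C@3
Step 8: thread A executes A3 (x = y). Shared: x=14 y=14. PCs: A@3 B@2 C@3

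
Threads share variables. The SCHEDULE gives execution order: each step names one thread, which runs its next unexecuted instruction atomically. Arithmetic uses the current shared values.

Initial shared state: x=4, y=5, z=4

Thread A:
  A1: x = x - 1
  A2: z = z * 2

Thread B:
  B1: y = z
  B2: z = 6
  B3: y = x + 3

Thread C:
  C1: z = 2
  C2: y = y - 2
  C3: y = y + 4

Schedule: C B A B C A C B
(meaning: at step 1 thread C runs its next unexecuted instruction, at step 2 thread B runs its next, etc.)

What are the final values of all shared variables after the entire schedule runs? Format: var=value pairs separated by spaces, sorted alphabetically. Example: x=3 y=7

Step 1: thread C executes C1 (z = 2). Shared: x=4 y=5 z=2. PCs: A@0 B@0 C@1
Step 2: thread B executes B1 (y = z). Shared: x=4 y=2 z=2. PCs: A@0 B@1 C@1
Step 3: thread A executes A1 (x = x - 1). Shared: x=3 y=2 z=2. PCs: A@1 B@1 C@1
Step 4: thread B executes B2 (z = 6). Shared: x=3 y=2 z=6. PCs: A@1 B@2 C@1
Step 5: thread C executes C2 (y = y - 2). Shared: x=3 y=0 z=6. PCs: A@1 B@2 C@2
Step 6: thread A executes A2 (z = z * 2). Shared: x=3 y=0 z=12. PCs: A@2 B@2 C@2
Step 7: thread C executes C3 (y = y + 4). Shared: x=3 y=4 z=12. PCs: A@2 B@2 C@3
Step 8: thread B executes B3 (y = x + 3). Shared: x=3 y=6 z=12. PCs: A@2 B@3 C@3

Answer: x=3 y=6 z=12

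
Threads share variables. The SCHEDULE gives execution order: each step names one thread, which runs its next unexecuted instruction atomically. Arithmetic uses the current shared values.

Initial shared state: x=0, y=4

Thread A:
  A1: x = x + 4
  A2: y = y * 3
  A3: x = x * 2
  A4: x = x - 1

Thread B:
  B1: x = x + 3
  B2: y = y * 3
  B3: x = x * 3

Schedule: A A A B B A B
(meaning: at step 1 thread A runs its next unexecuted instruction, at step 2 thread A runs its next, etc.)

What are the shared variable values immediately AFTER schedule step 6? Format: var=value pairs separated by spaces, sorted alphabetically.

Step 1: thread A executes A1 (x = x + 4). Shared: x=4 y=4. PCs: A@1 B@0
Step 2: thread A executes A2 (y = y * 3). Shared: x=4 y=12. PCs: A@2 B@0
Step 3: thread A executes A3 (x = x * 2). Shared: x=8 y=12. PCs: A@3 B@0
Step 4: thread B executes B1 (x = x + 3). Shared: x=11 y=12. PCs: A@3 B@1
Step 5: thread B executes B2 (y = y * 3). Shared: x=11 y=36. PCs: A@3 B@2
Step 6: thread A executes A4 (x = x - 1). Shared: x=10 y=36. PCs: A@4 B@2

Answer: x=10 y=36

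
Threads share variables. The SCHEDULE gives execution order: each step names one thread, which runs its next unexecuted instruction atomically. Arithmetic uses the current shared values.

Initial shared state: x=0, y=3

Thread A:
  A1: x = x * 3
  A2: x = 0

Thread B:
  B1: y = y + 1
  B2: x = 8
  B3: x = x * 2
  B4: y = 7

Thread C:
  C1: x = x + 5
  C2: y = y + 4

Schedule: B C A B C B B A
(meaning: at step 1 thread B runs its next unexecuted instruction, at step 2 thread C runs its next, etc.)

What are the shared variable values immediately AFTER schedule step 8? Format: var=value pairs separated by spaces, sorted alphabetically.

Step 1: thread B executes B1 (y = y + 1). Shared: x=0 y=4. PCs: A@0 B@1 C@0
Step 2: thread C executes C1 (x = x + 5). Shared: x=5 y=4. PCs: A@0 B@1 C@1
Step 3: thread A executes A1 (x = x * 3). Shared: x=15 y=4. PCs: A@1 B@1 C@1
Step 4: thread B executes B2 (x = 8). Shared: x=8 y=4. PCs: A@1 B@2 C@1
Step 5: thread C executes C2 (y = y + 4). Shared: x=8 y=8. PCs: A@1 B@2 C@2
Step 6: thread B executes B3 (x = x * 2). Shared: x=16 y=8. PCs: A@1 B@3 C@2
Step 7: thread B executes B4 (y = 7). Shared: x=16 y=7. PCs: A@1 B@4 C@2
Step 8: thread A executes A2 (x = 0). Shared: x=0 y=7. PCs: A@2 B@4 C@2

Answer: x=0 y=7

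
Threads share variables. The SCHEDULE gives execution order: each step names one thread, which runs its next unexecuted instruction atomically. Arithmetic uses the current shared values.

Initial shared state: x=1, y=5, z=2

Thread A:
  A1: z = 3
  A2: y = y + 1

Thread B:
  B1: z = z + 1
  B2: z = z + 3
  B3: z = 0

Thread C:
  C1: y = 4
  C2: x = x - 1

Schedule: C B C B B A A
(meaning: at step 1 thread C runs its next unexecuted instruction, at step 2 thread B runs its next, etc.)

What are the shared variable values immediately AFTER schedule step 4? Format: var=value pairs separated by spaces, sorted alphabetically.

Answer: x=0 y=4 z=6

Derivation:
Step 1: thread C executes C1 (y = 4). Shared: x=1 y=4 z=2. PCs: A@0 B@0 C@1
Step 2: thread B executes B1 (z = z + 1). Shared: x=1 y=4 z=3. PCs: A@0 B@1 C@1
Step 3: thread C executes C2 (x = x - 1). Shared: x=0 y=4 z=3. PCs: A@0 B@1 C@2
Step 4: thread B executes B2 (z = z + 3). Shared: x=0 y=4 z=6. PCs: A@0 B@2 C@2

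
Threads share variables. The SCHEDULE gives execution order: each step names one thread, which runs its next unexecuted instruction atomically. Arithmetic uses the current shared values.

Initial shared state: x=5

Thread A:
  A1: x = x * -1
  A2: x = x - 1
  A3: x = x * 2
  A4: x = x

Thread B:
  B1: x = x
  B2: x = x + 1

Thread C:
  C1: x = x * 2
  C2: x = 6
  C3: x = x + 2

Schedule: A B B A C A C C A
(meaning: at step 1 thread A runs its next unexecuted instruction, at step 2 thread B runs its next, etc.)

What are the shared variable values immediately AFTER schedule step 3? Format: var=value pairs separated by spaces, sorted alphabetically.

Step 1: thread A executes A1 (x = x * -1). Shared: x=-5. PCs: A@1 B@0 C@0
Step 2: thread B executes B1 (x = x). Shared: x=-5. PCs: A@1 B@1 C@0
Step 3: thread B executes B2 (x = x + 1). Shared: x=-4. PCs: A@1 B@2 C@0

Answer: x=-4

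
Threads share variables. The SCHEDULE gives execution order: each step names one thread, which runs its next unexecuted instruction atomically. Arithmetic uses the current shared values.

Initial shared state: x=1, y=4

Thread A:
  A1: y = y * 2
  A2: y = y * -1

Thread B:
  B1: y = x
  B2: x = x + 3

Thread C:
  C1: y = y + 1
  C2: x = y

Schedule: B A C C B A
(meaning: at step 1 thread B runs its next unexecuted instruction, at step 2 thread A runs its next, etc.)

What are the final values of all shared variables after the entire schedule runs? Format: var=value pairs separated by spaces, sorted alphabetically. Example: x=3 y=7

Answer: x=6 y=-3

Derivation:
Step 1: thread B executes B1 (y = x). Shared: x=1 y=1. PCs: A@0 B@1 C@0
Step 2: thread A executes A1 (y = y * 2). Shared: x=1 y=2. PCs: A@1 B@1 C@0
Step 3: thread C executes C1 (y = y + 1). Shared: x=1 y=3. PCs: A@1 B@1 C@1
Step 4: thread C executes C2 (x = y). Shared: x=3 y=3. PCs: A@1 B@1 C@2
Step 5: thread B executes B2 (x = x + 3). Shared: x=6 y=3. PCs: A@1 B@2 C@2
Step 6: thread A executes A2 (y = y * -1). Shared: x=6 y=-3. PCs: A@2 B@2 C@2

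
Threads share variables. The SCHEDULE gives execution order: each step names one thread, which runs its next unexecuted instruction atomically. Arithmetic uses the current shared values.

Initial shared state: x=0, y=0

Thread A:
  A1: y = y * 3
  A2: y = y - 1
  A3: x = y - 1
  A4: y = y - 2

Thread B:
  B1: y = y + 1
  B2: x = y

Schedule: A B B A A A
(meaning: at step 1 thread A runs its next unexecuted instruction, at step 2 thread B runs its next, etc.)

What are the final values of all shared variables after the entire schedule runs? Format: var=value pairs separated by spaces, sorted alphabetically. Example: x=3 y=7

Step 1: thread A executes A1 (y = y * 3). Shared: x=0 y=0. PCs: A@1 B@0
Step 2: thread B executes B1 (y = y + 1). Shared: x=0 y=1. PCs: A@1 B@1
Step 3: thread B executes B2 (x = y). Shared: x=1 y=1. PCs: A@1 B@2
Step 4: thread A executes A2 (y = y - 1). Shared: x=1 y=0. PCs: A@2 B@2
Step 5: thread A executes A3 (x = y - 1). Shared: x=-1 y=0. PCs: A@3 B@2
Step 6: thread A executes A4 (y = y - 2). Shared: x=-1 y=-2. PCs: A@4 B@2

Answer: x=-1 y=-2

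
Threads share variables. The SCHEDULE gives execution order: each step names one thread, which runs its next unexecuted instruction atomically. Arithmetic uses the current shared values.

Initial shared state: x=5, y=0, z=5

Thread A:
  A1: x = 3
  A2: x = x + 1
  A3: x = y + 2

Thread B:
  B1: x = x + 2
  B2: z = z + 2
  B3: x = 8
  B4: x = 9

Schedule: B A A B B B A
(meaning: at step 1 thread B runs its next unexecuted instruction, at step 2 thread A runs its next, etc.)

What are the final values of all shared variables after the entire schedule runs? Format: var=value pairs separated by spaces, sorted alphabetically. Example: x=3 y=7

Step 1: thread B executes B1 (x = x + 2). Shared: x=7 y=0 z=5. PCs: A@0 B@1
Step 2: thread A executes A1 (x = 3). Shared: x=3 y=0 z=5. PCs: A@1 B@1
Step 3: thread A executes A2 (x = x + 1). Shared: x=4 y=0 z=5. PCs: A@2 B@1
Step 4: thread B executes B2 (z = z + 2). Shared: x=4 y=0 z=7. PCs: A@2 B@2
Step 5: thread B executes B3 (x = 8). Shared: x=8 y=0 z=7. PCs: A@2 B@3
Step 6: thread B executes B4 (x = 9). Shared: x=9 y=0 z=7. PCs: A@2 B@4
Step 7: thread A executes A3 (x = y + 2). Shared: x=2 y=0 z=7. PCs: A@3 B@4

Answer: x=2 y=0 z=7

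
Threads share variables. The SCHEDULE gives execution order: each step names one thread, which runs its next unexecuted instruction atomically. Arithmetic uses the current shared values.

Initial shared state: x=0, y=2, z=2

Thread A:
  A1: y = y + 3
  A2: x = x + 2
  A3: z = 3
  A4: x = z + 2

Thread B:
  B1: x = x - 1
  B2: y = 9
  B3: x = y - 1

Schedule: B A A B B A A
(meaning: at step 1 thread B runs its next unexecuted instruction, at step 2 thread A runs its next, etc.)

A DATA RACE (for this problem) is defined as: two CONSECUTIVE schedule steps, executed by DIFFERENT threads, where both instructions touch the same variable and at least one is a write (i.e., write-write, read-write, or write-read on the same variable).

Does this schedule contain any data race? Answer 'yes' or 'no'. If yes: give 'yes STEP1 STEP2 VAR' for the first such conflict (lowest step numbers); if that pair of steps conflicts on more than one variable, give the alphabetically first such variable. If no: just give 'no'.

Answer: no

Derivation:
Steps 1,2: B(r=x,w=x) vs A(r=y,w=y). No conflict.
Steps 2,3: same thread (A). No race.
Steps 3,4: A(r=x,w=x) vs B(r=-,w=y). No conflict.
Steps 4,5: same thread (B). No race.
Steps 5,6: B(r=y,w=x) vs A(r=-,w=z). No conflict.
Steps 6,7: same thread (A). No race.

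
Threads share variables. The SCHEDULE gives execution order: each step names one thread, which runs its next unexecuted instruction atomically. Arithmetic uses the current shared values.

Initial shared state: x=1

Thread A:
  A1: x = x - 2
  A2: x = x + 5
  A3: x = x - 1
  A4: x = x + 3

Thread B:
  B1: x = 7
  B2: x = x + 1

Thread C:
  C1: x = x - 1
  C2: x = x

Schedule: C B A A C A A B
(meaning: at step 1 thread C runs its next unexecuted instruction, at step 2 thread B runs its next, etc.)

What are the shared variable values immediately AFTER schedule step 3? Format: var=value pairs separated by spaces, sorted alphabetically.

Step 1: thread C executes C1 (x = x - 1). Shared: x=0. PCs: A@0 B@0 C@1
Step 2: thread B executes B1 (x = 7). Shared: x=7. PCs: A@0 B@1 C@1
Step 3: thread A executes A1 (x = x - 2). Shared: x=5. PCs: A@1 B@1 C@1

Answer: x=5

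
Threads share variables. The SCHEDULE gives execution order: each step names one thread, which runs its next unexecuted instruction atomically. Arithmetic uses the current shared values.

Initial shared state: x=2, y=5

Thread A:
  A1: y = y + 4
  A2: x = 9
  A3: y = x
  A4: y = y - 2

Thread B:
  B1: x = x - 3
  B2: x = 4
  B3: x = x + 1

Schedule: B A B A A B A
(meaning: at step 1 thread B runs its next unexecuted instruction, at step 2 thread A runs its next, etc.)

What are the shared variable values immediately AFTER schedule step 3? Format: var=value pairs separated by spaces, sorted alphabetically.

Step 1: thread B executes B1 (x = x - 3). Shared: x=-1 y=5. PCs: A@0 B@1
Step 2: thread A executes A1 (y = y + 4). Shared: x=-1 y=9. PCs: A@1 B@1
Step 3: thread B executes B2 (x = 4). Shared: x=4 y=9. PCs: A@1 B@2

Answer: x=4 y=9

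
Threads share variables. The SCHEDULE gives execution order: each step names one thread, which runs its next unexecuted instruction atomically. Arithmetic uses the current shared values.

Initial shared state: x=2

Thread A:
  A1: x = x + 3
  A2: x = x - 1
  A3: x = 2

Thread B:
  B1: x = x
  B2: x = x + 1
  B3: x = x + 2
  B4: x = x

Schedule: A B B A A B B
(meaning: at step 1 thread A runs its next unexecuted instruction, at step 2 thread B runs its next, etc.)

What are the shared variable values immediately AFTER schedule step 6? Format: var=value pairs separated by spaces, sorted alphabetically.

Step 1: thread A executes A1 (x = x + 3). Shared: x=5. PCs: A@1 B@0
Step 2: thread B executes B1 (x = x). Shared: x=5. PCs: A@1 B@1
Step 3: thread B executes B2 (x = x + 1). Shared: x=6. PCs: A@1 B@2
Step 4: thread A executes A2 (x = x - 1). Shared: x=5. PCs: A@2 B@2
Step 5: thread A executes A3 (x = 2). Shared: x=2. PCs: A@3 B@2
Step 6: thread B executes B3 (x = x + 2). Shared: x=4. PCs: A@3 B@3

Answer: x=4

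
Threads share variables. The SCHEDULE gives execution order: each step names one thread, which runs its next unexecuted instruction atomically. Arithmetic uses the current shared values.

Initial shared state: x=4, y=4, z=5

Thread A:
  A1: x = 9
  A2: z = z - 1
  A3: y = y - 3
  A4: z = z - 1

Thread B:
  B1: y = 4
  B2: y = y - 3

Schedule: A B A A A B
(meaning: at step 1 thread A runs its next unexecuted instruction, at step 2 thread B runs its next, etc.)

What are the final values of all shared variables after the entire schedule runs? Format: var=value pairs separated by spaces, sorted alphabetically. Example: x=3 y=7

Step 1: thread A executes A1 (x = 9). Shared: x=9 y=4 z=5. PCs: A@1 B@0
Step 2: thread B executes B1 (y = 4). Shared: x=9 y=4 z=5. PCs: A@1 B@1
Step 3: thread A executes A2 (z = z - 1). Shared: x=9 y=4 z=4. PCs: A@2 B@1
Step 4: thread A executes A3 (y = y - 3). Shared: x=9 y=1 z=4. PCs: A@3 B@1
Step 5: thread A executes A4 (z = z - 1). Shared: x=9 y=1 z=3. PCs: A@4 B@1
Step 6: thread B executes B2 (y = y - 3). Shared: x=9 y=-2 z=3. PCs: A@4 B@2

Answer: x=9 y=-2 z=3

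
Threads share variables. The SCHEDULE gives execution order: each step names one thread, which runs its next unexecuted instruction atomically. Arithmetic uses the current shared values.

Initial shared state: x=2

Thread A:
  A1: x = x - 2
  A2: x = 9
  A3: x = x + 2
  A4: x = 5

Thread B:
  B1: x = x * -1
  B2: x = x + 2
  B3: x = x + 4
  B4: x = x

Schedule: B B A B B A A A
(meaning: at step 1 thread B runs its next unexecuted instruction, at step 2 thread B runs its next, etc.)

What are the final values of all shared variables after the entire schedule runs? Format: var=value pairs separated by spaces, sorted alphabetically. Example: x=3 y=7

Step 1: thread B executes B1 (x = x * -1). Shared: x=-2. PCs: A@0 B@1
Step 2: thread B executes B2 (x = x + 2). Shared: x=0. PCs: A@0 B@2
Step 3: thread A executes A1 (x = x - 2). Shared: x=-2. PCs: A@1 B@2
Step 4: thread B executes B3 (x = x + 4). Shared: x=2. PCs: A@1 B@3
Step 5: thread B executes B4 (x = x). Shared: x=2. PCs: A@1 B@4
Step 6: thread A executes A2 (x = 9). Shared: x=9. PCs: A@2 B@4
Step 7: thread A executes A3 (x = x + 2). Shared: x=11. PCs: A@3 B@4
Step 8: thread A executes A4 (x = 5). Shared: x=5. PCs: A@4 B@4

Answer: x=5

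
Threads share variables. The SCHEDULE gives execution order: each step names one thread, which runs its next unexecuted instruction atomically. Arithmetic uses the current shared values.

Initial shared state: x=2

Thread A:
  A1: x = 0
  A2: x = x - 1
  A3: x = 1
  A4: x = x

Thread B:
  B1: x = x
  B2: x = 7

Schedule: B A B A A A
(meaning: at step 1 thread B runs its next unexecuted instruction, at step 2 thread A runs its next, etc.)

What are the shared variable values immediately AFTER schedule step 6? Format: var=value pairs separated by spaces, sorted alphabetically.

Answer: x=1

Derivation:
Step 1: thread B executes B1 (x = x). Shared: x=2. PCs: A@0 B@1
Step 2: thread A executes A1 (x = 0). Shared: x=0. PCs: A@1 B@1
Step 3: thread B executes B2 (x = 7). Shared: x=7. PCs: A@1 B@2
Step 4: thread A executes A2 (x = x - 1). Shared: x=6. PCs: A@2 B@2
Step 5: thread A executes A3 (x = 1). Shared: x=1. PCs: A@3 B@2
Step 6: thread A executes A4 (x = x). Shared: x=1. PCs: A@4 B@2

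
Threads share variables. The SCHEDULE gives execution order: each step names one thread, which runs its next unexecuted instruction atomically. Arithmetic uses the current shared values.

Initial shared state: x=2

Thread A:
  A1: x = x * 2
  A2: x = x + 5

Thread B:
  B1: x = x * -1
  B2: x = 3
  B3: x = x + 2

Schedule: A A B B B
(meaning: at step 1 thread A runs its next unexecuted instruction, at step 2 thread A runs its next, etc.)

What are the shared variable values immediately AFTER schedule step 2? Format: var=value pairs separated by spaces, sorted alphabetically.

Answer: x=9

Derivation:
Step 1: thread A executes A1 (x = x * 2). Shared: x=4. PCs: A@1 B@0
Step 2: thread A executes A2 (x = x + 5). Shared: x=9. PCs: A@2 B@0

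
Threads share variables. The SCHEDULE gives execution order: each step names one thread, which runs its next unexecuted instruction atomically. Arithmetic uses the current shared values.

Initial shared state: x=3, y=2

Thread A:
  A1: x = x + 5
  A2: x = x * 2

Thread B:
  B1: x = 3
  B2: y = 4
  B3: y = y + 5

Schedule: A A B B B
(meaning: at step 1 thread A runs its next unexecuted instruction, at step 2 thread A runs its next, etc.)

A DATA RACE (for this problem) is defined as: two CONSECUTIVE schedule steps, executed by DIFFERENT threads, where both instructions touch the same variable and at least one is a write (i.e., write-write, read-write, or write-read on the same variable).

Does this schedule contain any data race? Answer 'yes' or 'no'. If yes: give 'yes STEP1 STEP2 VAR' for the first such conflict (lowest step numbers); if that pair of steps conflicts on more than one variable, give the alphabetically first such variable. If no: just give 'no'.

Answer: yes 2 3 x

Derivation:
Steps 1,2: same thread (A). No race.
Steps 2,3: A(x = x * 2) vs B(x = 3). RACE on x (W-W).
Steps 3,4: same thread (B). No race.
Steps 4,5: same thread (B). No race.
First conflict at steps 2,3.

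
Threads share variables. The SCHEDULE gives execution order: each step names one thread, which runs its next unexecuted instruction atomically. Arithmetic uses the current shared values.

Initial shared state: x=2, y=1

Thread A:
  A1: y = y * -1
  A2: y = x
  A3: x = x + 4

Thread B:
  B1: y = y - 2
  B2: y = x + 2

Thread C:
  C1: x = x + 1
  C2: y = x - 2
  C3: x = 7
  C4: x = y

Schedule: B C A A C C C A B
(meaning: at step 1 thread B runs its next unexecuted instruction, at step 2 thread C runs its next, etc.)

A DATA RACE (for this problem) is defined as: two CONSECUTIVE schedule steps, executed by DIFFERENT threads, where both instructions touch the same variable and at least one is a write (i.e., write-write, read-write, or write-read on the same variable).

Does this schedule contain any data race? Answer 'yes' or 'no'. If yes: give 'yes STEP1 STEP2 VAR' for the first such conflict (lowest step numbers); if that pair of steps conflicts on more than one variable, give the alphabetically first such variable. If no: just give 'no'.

Answer: yes 4 5 y

Derivation:
Steps 1,2: B(r=y,w=y) vs C(r=x,w=x). No conflict.
Steps 2,3: C(r=x,w=x) vs A(r=y,w=y). No conflict.
Steps 3,4: same thread (A). No race.
Steps 4,5: A(y = x) vs C(y = x - 2). RACE on y (W-W).
Steps 5,6: same thread (C). No race.
Steps 6,7: same thread (C). No race.
Steps 7,8: C(x = y) vs A(x = x + 4). RACE on x (W-W).
Steps 8,9: A(x = x + 4) vs B(y = x + 2). RACE on x (W-R).
First conflict at steps 4,5.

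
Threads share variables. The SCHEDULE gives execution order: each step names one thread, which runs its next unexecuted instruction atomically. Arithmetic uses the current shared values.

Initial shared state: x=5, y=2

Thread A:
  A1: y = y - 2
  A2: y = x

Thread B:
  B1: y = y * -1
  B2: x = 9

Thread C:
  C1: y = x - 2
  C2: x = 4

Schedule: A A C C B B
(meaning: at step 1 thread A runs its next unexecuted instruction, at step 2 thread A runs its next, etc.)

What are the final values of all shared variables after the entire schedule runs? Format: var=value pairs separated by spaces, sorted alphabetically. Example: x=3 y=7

Step 1: thread A executes A1 (y = y - 2). Shared: x=5 y=0. PCs: A@1 B@0 C@0
Step 2: thread A executes A2 (y = x). Shared: x=5 y=5. PCs: A@2 B@0 C@0
Step 3: thread C executes C1 (y = x - 2). Shared: x=5 y=3. PCs: A@2 B@0 C@1
Step 4: thread C executes C2 (x = 4). Shared: x=4 y=3. PCs: A@2 B@0 C@2
Step 5: thread B executes B1 (y = y * -1). Shared: x=4 y=-3. PCs: A@2 B@1 C@2
Step 6: thread B executes B2 (x = 9). Shared: x=9 y=-3. PCs: A@2 B@2 C@2

Answer: x=9 y=-3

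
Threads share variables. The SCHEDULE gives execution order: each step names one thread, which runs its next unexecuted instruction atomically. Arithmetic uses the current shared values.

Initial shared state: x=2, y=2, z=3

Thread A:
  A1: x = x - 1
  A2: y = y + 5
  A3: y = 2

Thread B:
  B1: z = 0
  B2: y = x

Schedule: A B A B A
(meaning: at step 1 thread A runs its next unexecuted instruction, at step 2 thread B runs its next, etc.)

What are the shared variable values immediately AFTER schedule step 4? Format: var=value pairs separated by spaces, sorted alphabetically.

Step 1: thread A executes A1 (x = x - 1). Shared: x=1 y=2 z=3. PCs: A@1 B@0
Step 2: thread B executes B1 (z = 0). Shared: x=1 y=2 z=0. PCs: A@1 B@1
Step 3: thread A executes A2 (y = y + 5). Shared: x=1 y=7 z=0. PCs: A@2 B@1
Step 4: thread B executes B2 (y = x). Shared: x=1 y=1 z=0. PCs: A@2 B@2

Answer: x=1 y=1 z=0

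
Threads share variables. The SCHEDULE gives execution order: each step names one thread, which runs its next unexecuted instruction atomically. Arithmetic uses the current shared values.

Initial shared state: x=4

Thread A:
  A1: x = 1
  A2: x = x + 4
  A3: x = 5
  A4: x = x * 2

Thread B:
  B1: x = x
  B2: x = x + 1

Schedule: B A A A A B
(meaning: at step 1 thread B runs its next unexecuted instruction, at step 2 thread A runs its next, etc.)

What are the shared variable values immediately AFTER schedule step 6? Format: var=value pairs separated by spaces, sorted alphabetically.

Step 1: thread B executes B1 (x = x). Shared: x=4. PCs: A@0 B@1
Step 2: thread A executes A1 (x = 1). Shared: x=1. PCs: A@1 B@1
Step 3: thread A executes A2 (x = x + 4). Shared: x=5. PCs: A@2 B@1
Step 4: thread A executes A3 (x = 5). Shared: x=5. PCs: A@3 B@1
Step 5: thread A executes A4 (x = x * 2). Shared: x=10. PCs: A@4 B@1
Step 6: thread B executes B2 (x = x + 1). Shared: x=11. PCs: A@4 B@2

Answer: x=11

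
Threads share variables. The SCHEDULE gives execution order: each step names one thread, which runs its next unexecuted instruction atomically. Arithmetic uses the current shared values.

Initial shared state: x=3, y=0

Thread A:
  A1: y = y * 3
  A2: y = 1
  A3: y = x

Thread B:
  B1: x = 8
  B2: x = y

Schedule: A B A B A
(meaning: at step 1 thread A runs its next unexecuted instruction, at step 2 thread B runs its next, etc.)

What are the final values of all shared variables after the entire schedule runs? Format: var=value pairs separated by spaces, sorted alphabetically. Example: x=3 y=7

Step 1: thread A executes A1 (y = y * 3). Shared: x=3 y=0. PCs: A@1 B@0
Step 2: thread B executes B1 (x = 8). Shared: x=8 y=0. PCs: A@1 B@1
Step 3: thread A executes A2 (y = 1). Shared: x=8 y=1. PCs: A@2 B@1
Step 4: thread B executes B2 (x = y). Shared: x=1 y=1. PCs: A@2 B@2
Step 5: thread A executes A3 (y = x). Shared: x=1 y=1. PCs: A@3 B@2

Answer: x=1 y=1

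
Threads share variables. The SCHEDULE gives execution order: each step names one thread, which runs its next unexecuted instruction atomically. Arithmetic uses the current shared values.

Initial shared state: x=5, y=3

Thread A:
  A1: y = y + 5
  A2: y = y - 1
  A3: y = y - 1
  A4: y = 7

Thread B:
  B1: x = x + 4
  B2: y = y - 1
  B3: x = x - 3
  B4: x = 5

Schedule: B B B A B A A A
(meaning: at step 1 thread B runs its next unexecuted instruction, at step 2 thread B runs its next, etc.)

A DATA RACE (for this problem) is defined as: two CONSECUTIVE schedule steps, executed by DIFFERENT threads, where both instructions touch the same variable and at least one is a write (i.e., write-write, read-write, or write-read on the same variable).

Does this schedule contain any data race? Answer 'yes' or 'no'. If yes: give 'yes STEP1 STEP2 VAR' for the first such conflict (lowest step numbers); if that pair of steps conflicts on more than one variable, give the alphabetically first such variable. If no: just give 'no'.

Answer: no

Derivation:
Steps 1,2: same thread (B). No race.
Steps 2,3: same thread (B). No race.
Steps 3,4: B(r=x,w=x) vs A(r=y,w=y). No conflict.
Steps 4,5: A(r=y,w=y) vs B(r=-,w=x). No conflict.
Steps 5,6: B(r=-,w=x) vs A(r=y,w=y). No conflict.
Steps 6,7: same thread (A). No race.
Steps 7,8: same thread (A). No race.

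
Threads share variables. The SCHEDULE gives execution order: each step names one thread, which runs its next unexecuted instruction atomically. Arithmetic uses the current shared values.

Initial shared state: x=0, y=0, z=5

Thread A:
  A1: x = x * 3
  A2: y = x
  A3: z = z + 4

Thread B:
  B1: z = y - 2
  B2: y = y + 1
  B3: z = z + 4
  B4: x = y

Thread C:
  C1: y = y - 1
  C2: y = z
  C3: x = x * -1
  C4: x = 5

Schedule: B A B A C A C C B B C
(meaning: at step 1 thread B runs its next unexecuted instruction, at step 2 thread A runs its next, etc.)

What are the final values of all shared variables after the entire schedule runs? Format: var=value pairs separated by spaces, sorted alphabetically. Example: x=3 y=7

Step 1: thread B executes B1 (z = y - 2). Shared: x=0 y=0 z=-2. PCs: A@0 B@1 C@0
Step 2: thread A executes A1 (x = x * 3). Shared: x=0 y=0 z=-2. PCs: A@1 B@1 C@0
Step 3: thread B executes B2 (y = y + 1). Shared: x=0 y=1 z=-2. PCs: A@1 B@2 C@0
Step 4: thread A executes A2 (y = x). Shared: x=0 y=0 z=-2. PCs: A@2 B@2 C@0
Step 5: thread C executes C1 (y = y - 1). Shared: x=0 y=-1 z=-2. PCs: A@2 B@2 C@1
Step 6: thread A executes A3 (z = z + 4). Shared: x=0 y=-1 z=2. PCs: A@3 B@2 C@1
Step 7: thread C executes C2 (y = z). Shared: x=0 y=2 z=2. PCs: A@3 B@2 C@2
Step 8: thread C executes C3 (x = x * -1). Shared: x=0 y=2 z=2. PCs: A@3 B@2 C@3
Step 9: thread B executes B3 (z = z + 4). Shared: x=0 y=2 z=6. PCs: A@3 B@3 C@3
Step 10: thread B executes B4 (x = y). Shared: x=2 y=2 z=6. PCs: A@3 B@4 C@3
Step 11: thread C executes C4 (x = 5). Shared: x=5 y=2 z=6. PCs: A@3 B@4 C@4

Answer: x=5 y=2 z=6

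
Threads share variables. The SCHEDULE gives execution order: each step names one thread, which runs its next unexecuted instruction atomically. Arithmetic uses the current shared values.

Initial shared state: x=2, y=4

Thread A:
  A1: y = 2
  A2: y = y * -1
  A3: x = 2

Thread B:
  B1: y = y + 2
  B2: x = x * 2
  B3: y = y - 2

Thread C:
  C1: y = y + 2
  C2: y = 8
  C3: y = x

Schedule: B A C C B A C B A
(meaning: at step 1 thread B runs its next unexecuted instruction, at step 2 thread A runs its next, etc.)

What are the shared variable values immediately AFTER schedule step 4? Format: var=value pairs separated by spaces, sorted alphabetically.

Step 1: thread B executes B1 (y = y + 2). Shared: x=2 y=6. PCs: A@0 B@1 C@0
Step 2: thread A executes A1 (y = 2). Shared: x=2 y=2. PCs: A@1 B@1 C@0
Step 3: thread C executes C1 (y = y + 2). Shared: x=2 y=4. PCs: A@1 B@1 C@1
Step 4: thread C executes C2 (y = 8). Shared: x=2 y=8. PCs: A@1 B@1 C@2

Answer: x=2 y=8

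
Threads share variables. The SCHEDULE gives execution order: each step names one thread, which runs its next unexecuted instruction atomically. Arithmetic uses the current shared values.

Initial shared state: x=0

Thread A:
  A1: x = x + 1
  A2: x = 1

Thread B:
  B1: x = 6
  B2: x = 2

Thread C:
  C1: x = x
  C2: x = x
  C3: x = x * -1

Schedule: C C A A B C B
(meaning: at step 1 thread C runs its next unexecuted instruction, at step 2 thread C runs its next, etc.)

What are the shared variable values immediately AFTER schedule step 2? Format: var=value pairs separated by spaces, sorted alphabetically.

Answer: x=0

Derivation:
Step 1: thread C executes C1 (x = x). Shared: x=0. PCs: A@0 B@0 C@1
Step 2: thread C executes C2 (x = x). Shared: x=0. PCs: A@0 B@0 C@2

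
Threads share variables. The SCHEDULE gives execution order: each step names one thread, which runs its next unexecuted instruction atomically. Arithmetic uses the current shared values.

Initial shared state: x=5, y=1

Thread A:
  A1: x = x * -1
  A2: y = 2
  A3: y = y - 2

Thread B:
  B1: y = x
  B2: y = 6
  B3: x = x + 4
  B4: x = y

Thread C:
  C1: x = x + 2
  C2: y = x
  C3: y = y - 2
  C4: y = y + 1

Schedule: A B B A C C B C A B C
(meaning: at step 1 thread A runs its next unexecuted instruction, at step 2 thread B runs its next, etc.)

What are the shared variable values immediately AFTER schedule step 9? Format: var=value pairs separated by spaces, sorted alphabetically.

Answer: x=1 y=-7

Derivation:
Step 1: thread A executes A1 (x = x * -1). Shared: x=-5 y=1. PCs: A@1 B@0 C@0
Step 2: thread B executes B1 (y = x). Shared: x=-5 y=-5. PCs: A@1 B@1 C@0
Step 3: thread B executes B2 (y = 6). Shared: x=-5 y=6. PCs: A@1 B@2 C@0
Step 4: thread A executes A2 (y = 2). Shared: x=-5 y=2. PCs: A@2 B@2 C@0
Step 5: thread C executes C1 (x = x + 2). Shared: x=-3 y=2. PCs: A@2 B@2 C@1
Step 6: thread C executes C2 (y = x). Shared: x=-3 y=-3. PCs: A@2 B@2 C@2
Step 7: thread B executes B3 (x = x + 4). Shared: x=1 y=-3. PCs: A@2 B@3 C@2
Step 8: thread C executes C3 (y = y - 2). Shared: x=1 y=-5. PCs: A@2 B@3 C@3
Step 9: thread A executes A3 (y = y - 2). Shared: x=1 y=-7. PCs: A@3 B@3 C@3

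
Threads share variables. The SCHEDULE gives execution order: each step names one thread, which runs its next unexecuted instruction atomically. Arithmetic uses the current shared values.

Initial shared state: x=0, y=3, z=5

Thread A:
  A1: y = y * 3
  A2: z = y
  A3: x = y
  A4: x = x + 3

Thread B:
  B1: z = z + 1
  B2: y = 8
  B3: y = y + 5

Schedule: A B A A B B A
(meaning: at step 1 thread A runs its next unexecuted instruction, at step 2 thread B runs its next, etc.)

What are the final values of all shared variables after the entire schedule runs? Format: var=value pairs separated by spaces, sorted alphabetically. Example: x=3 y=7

Step 1: thread A executes A1 (y = y * 3). Shared: x=0 y=9 z=5. PCs: A@1 B@0
Step 2: thread B executes B1 (z = z + 1). Shared: x=0 y=9 z=6. PCs: A@1 B@1
Step 3: thread A executes A2 (z = y). Shared: x=0 y=9 z=9. PCs: A@2 B@1
Step 4: thread A executes A3 (x = y). Shared: x=9 y=9 z=9. PCs: A@3 B@1
Step 5: thread B executes B2 (y = 8). Shared: x=9 y=8 z=9. PCs: A@3 B@2
Step 6: thread B executes B3 (y = y + 5). Shared: x=9 y=13 z=9. PCs: A@3 B@3
Step 7: thread A executes A4 (x = x + 3). Shared: x=12 y=13 z=9. PCs: A@4 B@3

Answer: x=12 y=13 z=9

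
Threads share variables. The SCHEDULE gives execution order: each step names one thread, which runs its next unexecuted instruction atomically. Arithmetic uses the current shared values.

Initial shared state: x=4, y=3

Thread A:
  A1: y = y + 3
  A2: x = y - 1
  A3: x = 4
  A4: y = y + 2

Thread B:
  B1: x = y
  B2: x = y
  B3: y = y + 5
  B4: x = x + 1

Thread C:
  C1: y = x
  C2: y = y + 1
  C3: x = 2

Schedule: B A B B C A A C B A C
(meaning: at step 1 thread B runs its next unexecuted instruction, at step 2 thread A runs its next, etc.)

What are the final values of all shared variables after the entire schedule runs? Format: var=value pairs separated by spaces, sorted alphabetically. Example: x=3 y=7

Step 1: thread B executes B1 (x = y). Shared: x=3 y=3. PCs: A@0 B@1 C@0
Step 2: thread A executes A1 (y = y + 3). Shared: x=3 y=6. PCs: A@1 B@1 C@0
Step 3: thread B executes B2 (x = y). Shared: x=6 y=6. PCs: A@1 B@2 C@0
Step 4: thread B executes B3 (y = y + 5). Shared: x=6 y=11. PCs: A@1 B@3 C@0
Step 5: thread C executes C1 (y = x). Shared: x=6 y=6. PCs: A@1 B@3 C@1
Step 6: thread A executes A2 (x = y - 1). Shared: x=5 y=6. PCs: A@2 B@3 C@1
Step 7: thread A executes A3 (x = 4). Shared: x=4 y=6. PCs: A@3 B@3 C@1
Step 8: thread C executes C2 (y = y + 1). Shared: x=4 y=7. PCs: A@3 B@3 C@2
Step 9: thread B executes B4 (x = x + 1). Shared: x=5 y=7. PCs: A@3 B@4 C@2
Step 10: thread A executes A4 (y = y + 2). Shared: x=5 y=9. PCs: A@4 B@4 C@2
Step 11: thread C executes C3 (x = 2). Shared: x=2 y=9. PCs: A@4 B@4 C@3

Answer: x=2 y=9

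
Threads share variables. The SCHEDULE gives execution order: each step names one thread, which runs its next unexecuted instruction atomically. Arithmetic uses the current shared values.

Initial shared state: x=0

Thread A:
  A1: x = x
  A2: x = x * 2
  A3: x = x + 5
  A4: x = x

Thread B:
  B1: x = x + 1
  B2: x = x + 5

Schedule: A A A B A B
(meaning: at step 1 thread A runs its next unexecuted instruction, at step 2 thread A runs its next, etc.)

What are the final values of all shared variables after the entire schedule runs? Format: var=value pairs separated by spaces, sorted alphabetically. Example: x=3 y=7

Step 1: thread A executes A1 (x = x). Shared: x=0. PCs: A@1 B@0
Step 2: thread A executes A2 (x = x * 2). Shared: x=0. PCs: A@2 B@0
Step 3: thread A executes A3 (x = x + 5). Shared: x=5. PCs: A@3 B@0
Step 4: thread B executes B1 (x = x + 1). Shared: x=6. PCs: A@3 B@1
Step 5: thread A executes A4 (x = x). Shared: x=6. PCs: A@4 B@1
Step 6: thread B executes B2 (x = x + 5). Shared: x=11. PCs: A@4 B@2

Answer: x=11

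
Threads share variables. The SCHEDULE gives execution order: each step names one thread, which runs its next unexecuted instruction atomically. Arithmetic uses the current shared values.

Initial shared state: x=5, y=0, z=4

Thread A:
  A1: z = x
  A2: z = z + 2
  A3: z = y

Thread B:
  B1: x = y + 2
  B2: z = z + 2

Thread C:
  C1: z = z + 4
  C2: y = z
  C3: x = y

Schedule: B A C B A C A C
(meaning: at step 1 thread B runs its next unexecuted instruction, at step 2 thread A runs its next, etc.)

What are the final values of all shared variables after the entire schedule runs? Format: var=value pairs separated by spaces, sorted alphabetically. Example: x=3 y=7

Step 1: thread B executes B1 (x = y + 2). Shared: x=2 y=0 z=4. PCs: A@0 B@1 C@0
Step 2: thread A executes A1 (z = x). Shared: x=2 y=0 z=2. PCs: A@1 B@1 C@0
Step 3: thread C executes C1 (z = z + 4). Shared: x=2 y=0 z=6. PCs: A@1 B@1 C@1
Step 4: thread B executes B2 (z = z + 2). Shared: x=2 y=0 z=8. PCs: A@1 B@2 C@1
Step 5: thread A executes A2 (z = z + 2). Shared: x=2 y=0 z=10. PCs: A@2 B@2 C@1
Step 6: thread C executes C2 (y = z). Shared: x=2 y=10 z=10. PCs: A@2 B@2 C@2
Step 7: thread A executes A3 (z = y). Shared: x=2 y=10 z=10. PCs: A@3 B@2 C@2
Step 8: thread C executes C3 (x = y). Shared: x=10 y=10 z=10. PCs: A@3 B@2 C@3

Answer: x=10 y=10 z=10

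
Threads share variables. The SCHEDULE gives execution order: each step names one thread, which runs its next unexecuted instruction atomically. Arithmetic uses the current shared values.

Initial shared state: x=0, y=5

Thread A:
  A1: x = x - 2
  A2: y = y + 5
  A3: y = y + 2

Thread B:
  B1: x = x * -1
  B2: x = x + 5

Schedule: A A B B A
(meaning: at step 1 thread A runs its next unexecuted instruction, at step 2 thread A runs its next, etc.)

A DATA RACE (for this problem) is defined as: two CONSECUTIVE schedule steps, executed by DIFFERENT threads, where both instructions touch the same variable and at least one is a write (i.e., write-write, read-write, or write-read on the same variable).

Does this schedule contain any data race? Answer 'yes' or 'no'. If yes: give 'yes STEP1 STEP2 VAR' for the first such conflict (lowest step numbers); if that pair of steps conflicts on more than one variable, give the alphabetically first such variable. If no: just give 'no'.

Steps 1,2: same thread (A). No race.
Steps 2,3: A(r=y,w=y) vs B(r=x,w=x). No conflict.
Steps 3,4: same thread (B). No race.
Steps 4,5: B(r=x,w=x) vs A(r=y,w=y). No conflict.

Answer: no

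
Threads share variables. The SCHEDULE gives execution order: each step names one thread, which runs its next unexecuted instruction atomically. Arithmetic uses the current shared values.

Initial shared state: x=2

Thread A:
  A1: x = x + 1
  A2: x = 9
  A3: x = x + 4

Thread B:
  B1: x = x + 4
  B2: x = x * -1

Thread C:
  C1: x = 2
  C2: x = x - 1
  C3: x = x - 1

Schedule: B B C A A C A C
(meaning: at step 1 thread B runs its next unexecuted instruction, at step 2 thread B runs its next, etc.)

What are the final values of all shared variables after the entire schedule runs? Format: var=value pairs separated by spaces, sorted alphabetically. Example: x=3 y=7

Answer: x=11

Derivation:
Step 1: thread B executes B1 (x = x + 4). Shared: x=6. PCs: A@0 B@1 C@0
Step 2: thread B executes B2 (x = x * -1). Shared: x=-6. PCs: A@0 B@2 C@0
Step 3: thread C executes C1 (x = 2). Shared: x=2. PCs: A@0 B@2 C@1
Step 4: thread A executes A1 (x = x + 1). Shared: x=3. PCs: A@1 B@2 C@1
Step 5: thread A executes A2 (x = 9). Shared: x=9. PCs: A@2 B@2 C@1
Step 6: thread C executes C2 (x = x - 1). Shared: x=8. PCs: A@2 B@2 C@2
Step 7: thread A executes A3 (x = x + 4). Shared: x=12. PCs: A@3 B@2 C@2
Step 8: thread C executes C3 (x = x - 1). Shared: x=11. PCs: A@3 B@2 C@3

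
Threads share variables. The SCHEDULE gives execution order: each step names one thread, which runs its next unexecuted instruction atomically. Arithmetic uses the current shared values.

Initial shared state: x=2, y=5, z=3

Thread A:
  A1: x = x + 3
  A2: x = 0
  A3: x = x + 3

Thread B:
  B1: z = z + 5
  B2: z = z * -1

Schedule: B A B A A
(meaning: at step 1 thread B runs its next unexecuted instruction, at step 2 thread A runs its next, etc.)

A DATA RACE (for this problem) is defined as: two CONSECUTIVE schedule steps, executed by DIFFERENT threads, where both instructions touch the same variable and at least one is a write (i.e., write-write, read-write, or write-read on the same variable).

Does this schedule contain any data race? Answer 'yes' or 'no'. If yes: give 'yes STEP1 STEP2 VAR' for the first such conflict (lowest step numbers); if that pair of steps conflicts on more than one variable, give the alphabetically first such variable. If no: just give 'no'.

Steps 1,2: B(r=z,w=z) vs A(r=x,w=x). No conflict.
Steps 2,3: A(r=x,w=x) vs B(r=z,w=z). No conflict.
Steps 3,4: B(r=z,w=z) vs A(r=-,w=x). No conflict.
Steps 4,5: same thread (A). No race.

Answer: no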